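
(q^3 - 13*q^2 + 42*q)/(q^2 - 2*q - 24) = q*(q - 7)/(q + 4)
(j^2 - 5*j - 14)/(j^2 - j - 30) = (-j^2 + 5*j + 14)/(-j^2 + j + 30)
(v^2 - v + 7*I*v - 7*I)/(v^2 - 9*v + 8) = (v + 7*I)/(v - 8)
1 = 1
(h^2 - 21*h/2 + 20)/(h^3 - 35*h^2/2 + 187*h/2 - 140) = 1/(h - 7)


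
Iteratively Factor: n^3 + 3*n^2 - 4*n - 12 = (n - 2)*(n^2 + 5*n + 6) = (n - 2)*(n + 2)*(n + 3)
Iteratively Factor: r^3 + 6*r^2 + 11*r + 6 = (r + 2)*(r^2 + 4*r + 3) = (r + 2)*(r + 3)*(r + 1)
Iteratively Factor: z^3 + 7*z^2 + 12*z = (z)*(z^2 + 7*z + 12) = z*(z + 4)*(z + 3)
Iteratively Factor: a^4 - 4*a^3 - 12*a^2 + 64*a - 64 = (a - 2)*(a^3 - 2*a^2 - 16*a + 32) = (a - 4)*(a - 2)*(a^2 + 2*a - 8) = (a - 4)*(a - 2)*(a + 4)*(a - 2)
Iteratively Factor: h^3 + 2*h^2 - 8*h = (h)*(h^2 + 2*h - 8) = h*(h + 4)*(h - 2)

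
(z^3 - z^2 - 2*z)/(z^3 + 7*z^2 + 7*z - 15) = z*(z^2 - z - 2)/(z^3 + 7*z^2 + 7*z - 15)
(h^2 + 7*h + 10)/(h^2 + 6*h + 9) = (h^2 + 7*h + 10)/(h^2 + 6*h + 9)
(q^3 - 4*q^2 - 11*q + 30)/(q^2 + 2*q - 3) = (q^2 - 7*q + 10)/(q - 1)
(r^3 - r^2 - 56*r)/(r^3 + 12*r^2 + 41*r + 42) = r*(r - 8)/(r^2 + 5*r + 6)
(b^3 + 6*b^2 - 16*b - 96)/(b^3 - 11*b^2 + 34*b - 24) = (b^2 + 10*b + 24)/(b^2 - 7*b + 6)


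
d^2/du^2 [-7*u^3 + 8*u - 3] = -42*u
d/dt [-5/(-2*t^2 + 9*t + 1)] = 5*(9 - 4*t)/(-2*t^2 + 9*t + 1)^2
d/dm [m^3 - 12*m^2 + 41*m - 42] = 3*m^2 - 24*m + 41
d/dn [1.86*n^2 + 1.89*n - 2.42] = 3.72*n + 1.89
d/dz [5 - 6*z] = -6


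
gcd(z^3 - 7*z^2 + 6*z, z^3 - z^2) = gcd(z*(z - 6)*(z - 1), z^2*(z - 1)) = z^2 - z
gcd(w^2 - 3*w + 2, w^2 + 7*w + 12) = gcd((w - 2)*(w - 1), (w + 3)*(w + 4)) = 1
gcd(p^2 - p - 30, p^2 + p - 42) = p - 6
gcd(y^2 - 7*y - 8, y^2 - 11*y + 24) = y - 8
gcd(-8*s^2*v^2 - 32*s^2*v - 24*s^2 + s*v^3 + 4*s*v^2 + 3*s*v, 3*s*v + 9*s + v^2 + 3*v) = v + 3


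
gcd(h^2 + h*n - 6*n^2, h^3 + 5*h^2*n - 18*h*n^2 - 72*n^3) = h + 3*n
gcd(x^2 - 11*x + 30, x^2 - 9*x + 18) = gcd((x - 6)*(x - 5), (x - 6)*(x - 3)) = x - 6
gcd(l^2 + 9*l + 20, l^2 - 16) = l + 4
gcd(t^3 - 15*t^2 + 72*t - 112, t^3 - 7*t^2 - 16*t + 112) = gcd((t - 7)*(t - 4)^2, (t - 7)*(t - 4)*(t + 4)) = t^2 - 11*t + 28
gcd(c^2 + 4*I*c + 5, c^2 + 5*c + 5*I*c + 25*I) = c + 5*I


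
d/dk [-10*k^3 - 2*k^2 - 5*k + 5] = -30*k^2 - 4*k - 5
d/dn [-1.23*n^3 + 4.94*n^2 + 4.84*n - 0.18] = -3.69*n^2 + 9.88*n + 4.84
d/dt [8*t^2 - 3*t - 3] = 16*t - 3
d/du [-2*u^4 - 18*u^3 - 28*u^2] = 2*u*(-4*u^2 - 27*u - 28)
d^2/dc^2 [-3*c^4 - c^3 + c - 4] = 6*c*(-6*c - 1)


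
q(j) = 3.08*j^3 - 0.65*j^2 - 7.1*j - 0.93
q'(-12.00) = 1339.06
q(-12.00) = -5331.57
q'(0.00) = -7.10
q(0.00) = -0.93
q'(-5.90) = 322.21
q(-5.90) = -614.23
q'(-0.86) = 0.85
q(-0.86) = 2.74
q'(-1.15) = 6.61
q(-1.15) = 1.69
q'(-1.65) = 20.20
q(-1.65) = -4.82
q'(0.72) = -3.25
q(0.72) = -5.23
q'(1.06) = 1.90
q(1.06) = -5.52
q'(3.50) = 101.54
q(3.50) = 98.31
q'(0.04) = -7.14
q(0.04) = -1.21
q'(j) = 9.24*j^2 - 1.3*j - 7.1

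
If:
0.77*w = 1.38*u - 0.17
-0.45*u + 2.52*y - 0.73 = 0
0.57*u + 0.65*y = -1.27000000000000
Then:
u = -2.13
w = -4.03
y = -0.09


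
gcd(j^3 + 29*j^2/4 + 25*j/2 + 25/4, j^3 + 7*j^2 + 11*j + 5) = j^2 + 6*j + 5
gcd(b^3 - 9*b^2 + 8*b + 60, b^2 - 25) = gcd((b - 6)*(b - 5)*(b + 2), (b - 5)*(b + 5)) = b - 5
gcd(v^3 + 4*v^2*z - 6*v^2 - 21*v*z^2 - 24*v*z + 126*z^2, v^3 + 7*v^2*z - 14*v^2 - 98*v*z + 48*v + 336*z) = v^2 + 7*v*z - 6*v - 42*z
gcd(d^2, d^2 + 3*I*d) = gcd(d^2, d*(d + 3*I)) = d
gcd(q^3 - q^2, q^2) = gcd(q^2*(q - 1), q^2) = q^2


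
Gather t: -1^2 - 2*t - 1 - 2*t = -4*t - 2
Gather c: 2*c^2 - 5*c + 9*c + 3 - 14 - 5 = 2*c^2 + 4*c - 16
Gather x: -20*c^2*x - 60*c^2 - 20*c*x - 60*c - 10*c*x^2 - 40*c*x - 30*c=-60*c^2 - 10*c*x^2 - 90*c + x*(-20*c^2 - 60*c)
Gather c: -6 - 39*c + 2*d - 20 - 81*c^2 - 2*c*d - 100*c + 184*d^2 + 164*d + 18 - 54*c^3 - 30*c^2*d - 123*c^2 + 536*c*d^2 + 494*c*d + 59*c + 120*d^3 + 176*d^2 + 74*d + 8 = -54*c^3 + c^2*(-30*d - 204) + c*(536*d^2 + 492*d - 80) + 120*d^3 + 360*d^2 + 240*d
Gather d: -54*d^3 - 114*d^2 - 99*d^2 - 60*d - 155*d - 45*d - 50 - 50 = -54*d^3 - 213*d^2 - 260*d - 100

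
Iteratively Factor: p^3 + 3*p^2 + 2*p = (p + 1)*(p^2 + 2*p) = p*(p + 1)*(p + 2)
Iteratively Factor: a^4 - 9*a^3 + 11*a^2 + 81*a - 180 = (a - 4)*(a^3 - 5*a^2 - 9*a + 45) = (a - 4)*(a + 3)*(a^2 - 8*a + 15) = (a - 4)*(a - 3)*(a + 3)*(a - 5)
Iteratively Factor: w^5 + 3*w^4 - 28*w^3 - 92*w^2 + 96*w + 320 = (w + 4)*(w^4 - w^3 - 24*w^2 + 4*w + 80) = (w + 2)*(w + 4)*(w^3 - 3*w^2 - 18*w + 40) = (w - 2)*(w + 2)*(w + 4)*(w^2 - w - 20) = (w - 5)*(w - 2)*(w + 2)*(w + 4)*(w + 4)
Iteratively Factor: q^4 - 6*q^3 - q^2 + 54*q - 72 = (q - 2)*(q^3 - 4*q^2 - 9*q + 36) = (q - 3)*(q - 2)*(q^2 - q - 12) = (q - 3)*(q - 2)*(q + 3)*(q - 4)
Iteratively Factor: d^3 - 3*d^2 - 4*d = (d)*(d^2 - 3*d - 4) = d*(d - 4)*(d + 1)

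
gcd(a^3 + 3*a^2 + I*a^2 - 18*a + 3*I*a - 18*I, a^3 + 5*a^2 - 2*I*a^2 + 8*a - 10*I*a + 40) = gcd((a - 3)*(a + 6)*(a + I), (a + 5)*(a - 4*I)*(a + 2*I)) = 1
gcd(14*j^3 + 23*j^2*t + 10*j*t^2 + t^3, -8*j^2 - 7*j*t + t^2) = j + t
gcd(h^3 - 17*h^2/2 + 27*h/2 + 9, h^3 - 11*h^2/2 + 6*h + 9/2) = h^2 - 5*h/2 - 3/2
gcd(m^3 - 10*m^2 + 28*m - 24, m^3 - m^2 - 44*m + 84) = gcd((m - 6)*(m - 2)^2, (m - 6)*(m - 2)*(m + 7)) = m^2 - 8*m + 12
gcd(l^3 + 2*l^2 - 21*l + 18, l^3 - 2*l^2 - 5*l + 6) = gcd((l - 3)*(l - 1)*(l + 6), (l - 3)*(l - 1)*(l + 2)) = l^2 - 4*l + 3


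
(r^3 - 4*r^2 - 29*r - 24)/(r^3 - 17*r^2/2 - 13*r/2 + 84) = 2*(r + 1)/(2*r - 7)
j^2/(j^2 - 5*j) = j/(j - 5)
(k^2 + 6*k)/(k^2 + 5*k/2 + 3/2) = 2*k*(k + 6)/(2*k^2 + 5*k + 3)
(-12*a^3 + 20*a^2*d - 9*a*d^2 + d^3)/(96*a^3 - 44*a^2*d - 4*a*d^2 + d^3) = (-6*a^2 + 7*a*d - d^2)/(48*a^2 + 2*a*d - d^2)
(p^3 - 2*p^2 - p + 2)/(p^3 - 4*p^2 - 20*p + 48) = (p^2 - 1)/(p^2 - 2*p - 24)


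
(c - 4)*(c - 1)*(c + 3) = c^3 - 2*c^2 - 11*c + 12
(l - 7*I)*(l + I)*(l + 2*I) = l^3 - 4*I*l^2 + 19*l + 14*I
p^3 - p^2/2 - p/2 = p*(p - 1)*(p + 1/2)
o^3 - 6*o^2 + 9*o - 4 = (o - 4)*(o - 1)^2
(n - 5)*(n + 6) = n^2 + n - 30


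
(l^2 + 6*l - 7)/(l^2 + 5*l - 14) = (l - 1)/(l - 2)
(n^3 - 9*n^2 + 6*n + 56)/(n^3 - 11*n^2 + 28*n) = (n + 2)/n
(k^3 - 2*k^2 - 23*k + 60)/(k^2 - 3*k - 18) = (-k^3 + 2*k^2 + 23*k - 60)/(-k^2 + 3*k + 18)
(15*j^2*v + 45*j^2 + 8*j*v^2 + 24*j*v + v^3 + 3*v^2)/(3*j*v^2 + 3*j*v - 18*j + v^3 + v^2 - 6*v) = (5*j + v)/(v - 2)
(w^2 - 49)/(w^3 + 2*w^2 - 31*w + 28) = (w - 7)/(w^2 - 5*w + 4)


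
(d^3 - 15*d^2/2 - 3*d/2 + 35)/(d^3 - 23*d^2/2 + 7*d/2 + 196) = (2*d^2 - d - 10)/(2*d^2 - 9*d - 56)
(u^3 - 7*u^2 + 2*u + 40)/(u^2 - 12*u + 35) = (u^2 - 2*u - 8)/(u - 7)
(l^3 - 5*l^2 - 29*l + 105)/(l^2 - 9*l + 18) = (l^2 - 2*l - 35)/(l - 6)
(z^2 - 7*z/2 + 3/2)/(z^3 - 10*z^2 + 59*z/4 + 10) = 2*(2*z^2 - 7*z + 3)/(4*z^3 - 40*z^2 + 59*z + 40)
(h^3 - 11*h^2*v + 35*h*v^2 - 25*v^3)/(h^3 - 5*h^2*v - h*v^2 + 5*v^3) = (h - 5*v)/(h + v)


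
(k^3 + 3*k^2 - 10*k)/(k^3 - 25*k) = (k - 2)/(k - 5)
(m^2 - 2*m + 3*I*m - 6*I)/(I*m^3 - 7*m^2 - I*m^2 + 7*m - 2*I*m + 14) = (-I*m + 3)/(m^2 + m*(1 + 7*I) + 7*I)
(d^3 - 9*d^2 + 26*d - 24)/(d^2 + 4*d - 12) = (d^2 - 7*d + 12)/(d + 6)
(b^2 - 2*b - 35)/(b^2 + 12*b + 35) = (b - 7)/(b + 7)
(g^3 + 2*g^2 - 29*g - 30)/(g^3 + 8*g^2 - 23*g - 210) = (g + 1)/(g + 7)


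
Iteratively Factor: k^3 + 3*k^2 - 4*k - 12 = (k - 2)*(k^2 + 5*k + 6) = (k - 2)*(k + 3)*(k + 2)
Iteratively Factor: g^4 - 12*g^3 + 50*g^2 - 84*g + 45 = (g - 1)*(g^3 - 11*g^2 + 39*g - 45) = (g - 3)*(g - 1)*(g^2 - 8*g + 15) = (g - 3)^2*(g - 1)*(g - 5)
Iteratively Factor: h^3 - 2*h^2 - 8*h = (h - 4)*(h^2 + 2*h) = h*(h - 4)*(h + 2)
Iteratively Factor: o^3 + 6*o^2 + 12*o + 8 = (o + 2)*(o^2 + 4*o + 4) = (o + 2)^2*(o + 2)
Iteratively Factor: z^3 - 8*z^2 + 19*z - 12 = (z - 1)*(z^2 - 7*z + 12) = (z - 4)*(z - 1)*(z - 3)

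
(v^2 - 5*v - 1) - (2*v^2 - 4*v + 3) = -v^2 - v - 4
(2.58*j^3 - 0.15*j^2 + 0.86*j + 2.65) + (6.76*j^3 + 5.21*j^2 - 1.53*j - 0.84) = 9.34*j^3 + 5.06*j^2 - 0.67*j + 1.81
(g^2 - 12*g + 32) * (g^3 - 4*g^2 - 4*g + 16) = g^5 - 16*g^4 + 76*g^3 - 64*g^2 - 320*g + 512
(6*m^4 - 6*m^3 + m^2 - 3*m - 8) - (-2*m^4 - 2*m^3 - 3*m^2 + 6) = 8*m^4 - 4*m^3 + 4*m^2 - 3*m - 14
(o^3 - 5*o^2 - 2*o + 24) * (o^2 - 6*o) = o^5 - 11*o^4 + 28*o^3 + 36*o^2 - 144*o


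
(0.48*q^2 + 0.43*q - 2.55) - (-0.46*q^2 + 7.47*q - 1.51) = 0.94*q^2 - 7.04*q - 1.04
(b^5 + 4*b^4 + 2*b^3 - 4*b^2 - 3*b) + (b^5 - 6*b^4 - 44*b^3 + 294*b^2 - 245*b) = 2*b^5 - 2*b^4 - 42*b^3 + 290*b^2 - 248*b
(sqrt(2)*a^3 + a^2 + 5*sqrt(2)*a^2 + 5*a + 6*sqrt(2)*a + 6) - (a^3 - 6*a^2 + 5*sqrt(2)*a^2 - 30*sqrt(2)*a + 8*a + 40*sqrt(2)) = -a^3 + sqrt(2)*a^3 + 7*a^2 - 3*a + 36*sqrt(2)*a - 40*sqrt(2) + 6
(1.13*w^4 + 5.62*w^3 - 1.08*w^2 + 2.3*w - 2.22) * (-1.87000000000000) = -2.1131*w^4 - 10.5094*w^3 + 2.0196*w^2 - 4.301*w + 4.1514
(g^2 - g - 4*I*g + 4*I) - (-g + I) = g^2 - 4*I*g + 3*I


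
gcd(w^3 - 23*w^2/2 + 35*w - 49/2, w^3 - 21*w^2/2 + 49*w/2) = w^2 - 21*w/2 + 49/2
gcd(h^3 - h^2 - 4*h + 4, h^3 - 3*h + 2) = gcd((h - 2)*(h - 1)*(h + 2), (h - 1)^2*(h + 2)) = h^2 + h - 2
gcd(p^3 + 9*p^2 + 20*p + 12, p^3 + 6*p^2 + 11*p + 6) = p^2 + 3*p + 2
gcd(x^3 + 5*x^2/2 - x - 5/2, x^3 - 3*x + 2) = x - 1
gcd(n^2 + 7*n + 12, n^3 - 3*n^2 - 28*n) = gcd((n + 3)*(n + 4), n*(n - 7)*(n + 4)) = n + 4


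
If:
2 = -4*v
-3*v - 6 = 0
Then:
No Solution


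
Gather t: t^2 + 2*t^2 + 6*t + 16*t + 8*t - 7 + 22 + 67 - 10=3*t^2 + 30*t + 72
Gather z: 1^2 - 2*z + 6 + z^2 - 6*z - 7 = z^2 - 8*z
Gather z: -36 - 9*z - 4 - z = -10*z - 40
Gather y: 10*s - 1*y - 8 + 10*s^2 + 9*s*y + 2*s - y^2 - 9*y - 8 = 10*s^2 + 12*s - y^2 + y*(9*s - 10) - 16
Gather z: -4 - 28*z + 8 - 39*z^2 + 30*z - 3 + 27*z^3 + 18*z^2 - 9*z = 27*z^3 - 21*z^2 - 7*z + 1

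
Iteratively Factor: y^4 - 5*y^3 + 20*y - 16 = (y + 2)*(y^3 - 7*y^2 + 14*y - 8) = (y - 4)*(y + 2)*(y^2 - 3*y + 2) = (y - 4)*(y - 1)*(y + 2)*(y - 2)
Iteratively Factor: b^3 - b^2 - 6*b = (b + 2)*(b^2 - 3*b) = (b - 3)*(b + 2)*(b)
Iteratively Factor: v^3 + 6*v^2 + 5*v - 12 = (v + 3)*(v^2 + 3*v - 4) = (v + 3)*(v + 4)*(v - 1)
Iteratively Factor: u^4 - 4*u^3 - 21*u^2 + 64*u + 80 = (u - 5)*(u^3 + u^2 - 16*u - 16) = (u - 5)*(u - 4)*(u^2 + 5*u + 4) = (u - 5)*(u - 4)*(u + 1)*(u + 4)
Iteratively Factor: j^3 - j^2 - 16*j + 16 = (j - 1)*(j^2 - 16) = (j - 1)*(j + 4)*(j - 4)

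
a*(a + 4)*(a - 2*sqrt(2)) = a^3 - 2*sqrt(2)*a^2 + 4*a^2 - 8*sqrt(2)*a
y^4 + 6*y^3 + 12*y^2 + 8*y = y*(y + 2)^3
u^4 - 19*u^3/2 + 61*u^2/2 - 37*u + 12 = (u - 4)*(u - 3)*(u - 2)*(u - 1/2)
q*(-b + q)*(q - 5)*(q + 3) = -b*q^3 + 2*b*q^2 + 15*b*q + q^4 - 2*q^3 - 15*q^2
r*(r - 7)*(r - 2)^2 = r^4 - 11*r^3 + 32*r^2 - 28*r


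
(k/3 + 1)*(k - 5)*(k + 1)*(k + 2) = k^4/3 + k^3/3 - 19*k^2/3 - 49*k/3 - 10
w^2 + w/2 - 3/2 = (w - 1)*(w + 3/2)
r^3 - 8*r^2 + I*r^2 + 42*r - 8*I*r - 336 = (r - 8)*(r - 6*I)*(r + 7*I)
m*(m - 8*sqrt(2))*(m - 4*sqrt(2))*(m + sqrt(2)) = m^4 - 11*sqrt(2)*m^3 + 40*m^2 + 64*sqrt(2)*m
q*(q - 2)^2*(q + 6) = q^4 + 2*q^3 - 20*q^2 + 24*q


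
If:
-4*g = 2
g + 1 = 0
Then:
No Solution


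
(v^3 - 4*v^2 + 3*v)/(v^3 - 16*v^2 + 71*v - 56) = v*(v - 3)/(v^2 - 15*v + 56)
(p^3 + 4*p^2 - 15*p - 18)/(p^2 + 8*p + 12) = (p^2 - 2*p - 3)/(p + 2)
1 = 1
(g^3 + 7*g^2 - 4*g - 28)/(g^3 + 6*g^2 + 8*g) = (g^2 + 5*g - 14)/(g*(g + 4))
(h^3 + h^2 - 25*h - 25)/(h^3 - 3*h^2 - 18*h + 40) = (h^2 + 6*h + 5)/(h^2 + 2*h - 8)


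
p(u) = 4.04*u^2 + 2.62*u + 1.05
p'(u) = 8.08*u + 2.62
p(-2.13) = 13.80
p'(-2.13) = -14.59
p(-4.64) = 75.87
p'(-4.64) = -34.87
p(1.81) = 19.03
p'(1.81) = 17.24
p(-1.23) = 3.94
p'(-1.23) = -7.32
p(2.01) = 22.64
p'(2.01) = 18.86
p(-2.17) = 14.39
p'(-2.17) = -14.91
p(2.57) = 34.47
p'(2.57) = 23.39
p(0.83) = 6.01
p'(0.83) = 9.33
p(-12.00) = 551.37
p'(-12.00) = -94.34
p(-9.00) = 304.71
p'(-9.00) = -70.10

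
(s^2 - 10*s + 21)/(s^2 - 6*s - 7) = (s - 3)/(s + 1)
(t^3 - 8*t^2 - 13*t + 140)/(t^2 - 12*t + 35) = t + 4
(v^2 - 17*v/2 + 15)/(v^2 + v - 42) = (v - 5/2)/(v + 7)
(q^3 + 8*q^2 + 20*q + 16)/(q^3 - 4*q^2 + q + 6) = (q^3 + 8*q^2 + 20*q + 16)/(q^3 - 4*q^2 + q + 6)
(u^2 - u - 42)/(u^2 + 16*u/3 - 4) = 3*(u - 7)/(3*u - 2)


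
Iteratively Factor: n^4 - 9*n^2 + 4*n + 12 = (n - 2)*(n^3 + 2*n^2 - 5*n - 6) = (n - 2)*(n + 3)*(n^2 - n - 2) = (n - 2)^2*(n + 3)*(n + 1)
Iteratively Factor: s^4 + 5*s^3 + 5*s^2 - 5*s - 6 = (s + 2)*(s^3 + 3*s^2 - s - 3) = (s + 2)*(s + 3)*(s^2 - 1) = (s - 1)*(s + 2)*(s + 3)*(s + 1)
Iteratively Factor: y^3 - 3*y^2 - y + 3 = (y + 1)*(y^2 - 4*y + 3) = (y - 1)*(y + 1)*(y - 3)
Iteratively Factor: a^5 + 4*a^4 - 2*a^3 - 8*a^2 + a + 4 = (a - 1)*(a^4 + 5*a^3 + 3*a^2 - 5*a - 4) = (a - 1)*(a + 1)*(a^3 + 4*a^2 - a - 4) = (a - 1)*(a + 1)^2*(a^2 + 3*a - 4) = (a - 1)^2*(a + 1)^2*(a + 4)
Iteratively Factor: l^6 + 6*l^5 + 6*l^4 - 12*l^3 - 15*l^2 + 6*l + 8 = (l - 1)*(l^5 + 7*l^4 + 13*l^3 + l^2 - 14*l - 8) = (l - 1)*(l + 2)*(l^4 + 5*l^3 + 3*l^2 - 5*l - 4) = (l - 1)*(l + 1)*(l + 2)*(l^3 + 4*l^2 - l - 4) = (l - 1)*(l + 1)*(l + 2)*(l + 4)*(l^2 - 1) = (l - 1)*(l + 1)^2*(l + 2)*(l + 4)*(l - 1)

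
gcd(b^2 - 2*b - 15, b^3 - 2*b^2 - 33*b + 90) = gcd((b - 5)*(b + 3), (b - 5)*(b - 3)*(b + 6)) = b - 5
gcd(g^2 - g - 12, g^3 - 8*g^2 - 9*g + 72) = g + 3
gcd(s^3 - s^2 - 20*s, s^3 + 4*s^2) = s^2 + 4*s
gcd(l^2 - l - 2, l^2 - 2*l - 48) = 1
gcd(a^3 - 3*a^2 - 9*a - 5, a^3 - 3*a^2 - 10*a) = a - 5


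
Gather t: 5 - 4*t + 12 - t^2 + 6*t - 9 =-t^2 + 2*t + 8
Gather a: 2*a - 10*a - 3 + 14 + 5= 16 - 8*a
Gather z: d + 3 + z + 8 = d + z + 11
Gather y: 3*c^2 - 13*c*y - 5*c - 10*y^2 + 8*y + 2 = 3*c^2 - 5*c - 10*y^2 + y*(8 - 13*c) + 2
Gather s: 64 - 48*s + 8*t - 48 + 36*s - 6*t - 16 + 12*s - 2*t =0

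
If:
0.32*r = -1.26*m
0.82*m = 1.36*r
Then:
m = 0.00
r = 0.00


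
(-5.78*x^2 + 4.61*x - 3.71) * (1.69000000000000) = -9.7682*x^2 + 7.7909*x - 6.2699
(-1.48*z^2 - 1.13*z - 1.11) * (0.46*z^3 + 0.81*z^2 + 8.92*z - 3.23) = -0.6808*z^5 - 1.7186*z^4 - 14.6275*z^3 - 6.1983*z^2 - 6.2513*z + 3.5853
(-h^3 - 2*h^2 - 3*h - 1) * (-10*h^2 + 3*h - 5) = 10*h^5 + 17*h^4 + 29*h^3 + 11*h^2 + 12*h + 5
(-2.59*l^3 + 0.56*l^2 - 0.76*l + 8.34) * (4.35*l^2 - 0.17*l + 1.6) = -11.2665*l^5 + 2.8763*l^4 - 7.5452*l^3 + 37.3042*l^2 - 2.6338*l + 13.344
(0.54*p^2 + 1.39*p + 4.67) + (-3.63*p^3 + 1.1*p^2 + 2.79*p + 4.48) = -3.63*p^3 + 1.64*p^2 + 4.18*p + 9.15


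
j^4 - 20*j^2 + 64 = (j - 4)*(j - 2)*(j + 2)*(j + 4)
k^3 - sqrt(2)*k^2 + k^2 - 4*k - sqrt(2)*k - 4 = (k + 1)*(k - 2*sqrt(2))*(k + sqrt(2))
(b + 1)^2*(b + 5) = b^3 + 7*b^2 + 11*b + 5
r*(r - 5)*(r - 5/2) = r^3 - 15*r^2/2 + 25*r/2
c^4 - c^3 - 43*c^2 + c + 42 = (c - 7)*(c - 1)*(c + 1)*(c + 6)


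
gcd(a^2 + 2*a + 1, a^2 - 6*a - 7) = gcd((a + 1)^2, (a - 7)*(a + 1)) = a + 1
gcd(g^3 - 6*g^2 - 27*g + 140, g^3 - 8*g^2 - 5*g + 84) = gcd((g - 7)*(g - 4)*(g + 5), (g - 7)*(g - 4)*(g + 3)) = g^2 - 11*g + 28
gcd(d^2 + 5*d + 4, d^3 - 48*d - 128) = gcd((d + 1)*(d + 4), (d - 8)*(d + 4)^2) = d + 4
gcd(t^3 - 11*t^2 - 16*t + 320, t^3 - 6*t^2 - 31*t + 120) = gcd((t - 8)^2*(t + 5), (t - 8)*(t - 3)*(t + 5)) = t^2 - 3*t - 40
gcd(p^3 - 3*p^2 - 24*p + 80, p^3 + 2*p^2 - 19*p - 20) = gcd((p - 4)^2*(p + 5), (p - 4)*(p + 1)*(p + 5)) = p^2 + p - 20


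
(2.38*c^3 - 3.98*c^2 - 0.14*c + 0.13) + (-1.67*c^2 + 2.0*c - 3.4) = 2.38*c^3 - 5.65*c^2 + 1.86*c - 3.27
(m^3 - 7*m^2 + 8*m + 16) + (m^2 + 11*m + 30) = m^3 - 6*m^2 + 19*m + 46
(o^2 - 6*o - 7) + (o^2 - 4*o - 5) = 2*o^2 - 10*o - 12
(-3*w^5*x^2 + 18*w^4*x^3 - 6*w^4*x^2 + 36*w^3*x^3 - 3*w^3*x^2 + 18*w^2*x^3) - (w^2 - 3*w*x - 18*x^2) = -3*w^5*x^2 + 18*w^4*x^3 - 6*w^4*x^2 + 36*w^3*x^3 - 3*w^3*x^2 + 18*w^2*x^3 - w^2 + 3*w*x + 18*x^2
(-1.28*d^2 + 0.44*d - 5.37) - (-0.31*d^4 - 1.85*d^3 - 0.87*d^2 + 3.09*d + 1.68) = 0.31*d^4 + 1.85*d^3 - 0.41*d^2 - 2.65*d - 7.05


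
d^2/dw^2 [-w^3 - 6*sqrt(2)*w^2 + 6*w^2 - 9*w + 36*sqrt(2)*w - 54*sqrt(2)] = -6*w - 12*sqrt(2) + 12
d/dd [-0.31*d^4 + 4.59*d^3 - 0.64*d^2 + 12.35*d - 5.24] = -1.24*d^3 + 13.77*d^2 - 1.28*d + 12.35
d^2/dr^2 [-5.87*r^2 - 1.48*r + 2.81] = -11.7400000000000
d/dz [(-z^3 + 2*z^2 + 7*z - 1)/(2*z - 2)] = (-z^3 + 5*z^2/2 - 2*z - 3)/(z^2 - 2*z + 1)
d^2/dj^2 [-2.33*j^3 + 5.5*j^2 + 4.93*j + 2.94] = 11.0 - 13.98*j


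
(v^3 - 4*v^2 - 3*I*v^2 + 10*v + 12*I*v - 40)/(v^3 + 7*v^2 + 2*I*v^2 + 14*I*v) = (v^2 - v*(4 + 5*I) + 20*I)/(v*(v + 7))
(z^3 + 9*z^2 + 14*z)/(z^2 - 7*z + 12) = z*(z^2 + 9*z + 14)/(z^2 - 7*z + 12)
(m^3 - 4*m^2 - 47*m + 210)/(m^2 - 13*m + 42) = (m^2 + 2*m - 35)/(m - 7)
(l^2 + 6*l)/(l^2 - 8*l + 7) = l*(l + 6)/(l^2 - 8*l + 7)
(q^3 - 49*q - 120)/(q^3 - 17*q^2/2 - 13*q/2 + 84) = 2*(q + 5)/(2*q - 7)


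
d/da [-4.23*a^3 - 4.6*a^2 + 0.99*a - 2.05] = -12.69*a^2 - 9.2*a + 0.99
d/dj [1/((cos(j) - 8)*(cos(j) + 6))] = 2*(cos(j) - 1)*sin(j)/((cos(j) - 8)^2*(cos(j) + 6)^2)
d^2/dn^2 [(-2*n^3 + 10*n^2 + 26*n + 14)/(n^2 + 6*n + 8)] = 36*(-5*n^3 - 27*n^2 - 42*n - 12)/(n^6 + 18*n^5 + 132*n^4 + 504*n^3 + 1056*n^2 + 1152*n + 512)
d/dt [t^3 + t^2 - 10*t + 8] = 3*t^2 + 2*t - 10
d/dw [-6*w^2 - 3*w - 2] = -12*w - 3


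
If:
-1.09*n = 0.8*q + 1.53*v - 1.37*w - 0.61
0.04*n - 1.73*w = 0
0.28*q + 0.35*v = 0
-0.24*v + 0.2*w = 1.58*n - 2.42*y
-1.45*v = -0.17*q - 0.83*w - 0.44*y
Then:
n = 0.53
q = -0.12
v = 0.10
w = 0.01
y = 0.35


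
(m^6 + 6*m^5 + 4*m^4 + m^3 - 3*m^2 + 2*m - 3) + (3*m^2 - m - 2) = m^6 + 6*m^5 + 4*m^4 + m^3 + m - 5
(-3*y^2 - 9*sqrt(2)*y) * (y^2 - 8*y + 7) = -3*y^4 - 9*sqrt(2)*y^3 + 24*y^3 - 21*y^2 + 72*sqrt(2)*y^2 - 63*sqrt(2)*y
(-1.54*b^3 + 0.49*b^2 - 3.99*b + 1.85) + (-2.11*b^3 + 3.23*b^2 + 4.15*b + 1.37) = -3.65*b^3 + 3.72*b^2 + 0.16*b + 3.22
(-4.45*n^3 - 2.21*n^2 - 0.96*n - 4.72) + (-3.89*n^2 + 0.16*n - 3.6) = -4.45*n^3 - 6.1*n^2 - 0.8*n - 8.32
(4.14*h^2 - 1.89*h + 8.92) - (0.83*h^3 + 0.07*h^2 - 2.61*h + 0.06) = -0.83*h^3 + 4.07*h^2 + 0.72*h + 8.86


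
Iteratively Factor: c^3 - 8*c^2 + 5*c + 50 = (c + 2)*(c^2 - 10*c + 25) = (c - 5)*(c + 2)*(c - 5)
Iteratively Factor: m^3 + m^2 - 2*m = (m - 1)*(m^2 + 2*m) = m*(m - 1)*(m + 2)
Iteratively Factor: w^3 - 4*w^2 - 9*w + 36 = (w + 3)*(w^2 - 7*w + 12) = (w - 3)*(w + 3)*(w - 4)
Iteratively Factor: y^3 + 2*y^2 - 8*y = (y + 4)*(y^2 - 2*y) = (y - 2)*(y + 4)*(y)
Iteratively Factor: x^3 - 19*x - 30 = (x + 3)*(x^2 - 3*x - 10) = (x - 5)*(x + 3)*(x + 2)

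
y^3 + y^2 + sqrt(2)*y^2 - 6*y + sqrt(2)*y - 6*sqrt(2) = (y - 2)*(y + 3)*(y + sqrt(2))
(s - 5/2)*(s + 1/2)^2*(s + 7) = s^4 + 11*s^3/2 - 51*s^2/4 - 131*s/8 - 35/8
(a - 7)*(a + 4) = a^2 - 3*a - 28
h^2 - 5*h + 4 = (h - 4)*(h - 1)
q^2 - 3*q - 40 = (q - 8)*(q + 5)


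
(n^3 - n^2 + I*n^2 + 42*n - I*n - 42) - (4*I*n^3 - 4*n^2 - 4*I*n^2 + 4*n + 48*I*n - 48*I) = n^3 - 4*I*n^3 + 3*n^2 + 5*I*n^2 + 38*n - 49*I*n - 42 + 48*I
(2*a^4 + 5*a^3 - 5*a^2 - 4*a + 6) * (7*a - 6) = 14*a^5 + 23*a^4 - 65*a^3 + 2*a^2 + 66*a - 36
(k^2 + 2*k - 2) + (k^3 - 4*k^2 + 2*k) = k^3 - 3*k^2 + 4*k - 2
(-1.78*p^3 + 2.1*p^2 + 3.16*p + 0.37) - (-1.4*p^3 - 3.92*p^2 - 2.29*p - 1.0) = -0.38*p^3 + 6.02*p^2 + 5.45*p + 1.37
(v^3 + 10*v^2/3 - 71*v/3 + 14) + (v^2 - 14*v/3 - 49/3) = v^3 + 13*v^2/3 - 85*v/3 - 7/3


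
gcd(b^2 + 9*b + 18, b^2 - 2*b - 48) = b + 6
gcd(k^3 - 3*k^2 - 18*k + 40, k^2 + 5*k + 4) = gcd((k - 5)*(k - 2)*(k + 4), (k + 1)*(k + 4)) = k + 4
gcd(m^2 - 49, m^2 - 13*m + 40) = 1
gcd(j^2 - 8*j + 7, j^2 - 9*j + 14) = j - 7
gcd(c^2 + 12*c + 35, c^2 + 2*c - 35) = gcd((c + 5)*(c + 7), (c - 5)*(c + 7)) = c + 7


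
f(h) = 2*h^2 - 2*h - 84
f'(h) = 4*h - 2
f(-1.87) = -73.27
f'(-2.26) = -11.04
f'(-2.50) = -12.00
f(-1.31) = -77.95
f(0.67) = -84.44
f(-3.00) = -60.00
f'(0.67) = 0.68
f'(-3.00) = -14.00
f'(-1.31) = -7.24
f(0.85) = -84.26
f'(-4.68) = -20.72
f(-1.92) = -72.79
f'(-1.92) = -9.68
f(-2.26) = -69.26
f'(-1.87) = -9.48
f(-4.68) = -30.84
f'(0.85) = 1.40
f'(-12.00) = -50.00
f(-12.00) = 228.00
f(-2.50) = -66.50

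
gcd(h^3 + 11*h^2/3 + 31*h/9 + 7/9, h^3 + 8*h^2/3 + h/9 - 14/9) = h^2 + 10*h/3 + 7/3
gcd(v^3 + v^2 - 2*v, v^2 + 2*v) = v^2 + 2*v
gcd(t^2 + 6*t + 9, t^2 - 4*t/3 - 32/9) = 1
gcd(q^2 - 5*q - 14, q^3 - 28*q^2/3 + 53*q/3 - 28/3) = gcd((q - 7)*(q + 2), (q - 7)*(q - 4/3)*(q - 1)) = q - 7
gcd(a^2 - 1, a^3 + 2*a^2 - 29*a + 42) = 1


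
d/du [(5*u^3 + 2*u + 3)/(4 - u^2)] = (-5*u^4 + 62*u^2 + 6*u + 8)/(u^4 - 8*u^2 + 16)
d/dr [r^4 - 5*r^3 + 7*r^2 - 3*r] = 4*r^3 - 15*r^2 + 14*r - 3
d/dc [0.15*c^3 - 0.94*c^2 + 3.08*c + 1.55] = 0.45*c^2 - 1.88*c + 3.08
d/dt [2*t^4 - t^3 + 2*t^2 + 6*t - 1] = 8*t^3 - 3*t^2 + 4*t + 6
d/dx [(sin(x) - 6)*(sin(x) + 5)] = sin(2*x) - cos(x)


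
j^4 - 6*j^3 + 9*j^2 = j^2*(j - 3)^2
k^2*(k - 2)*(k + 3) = k^4 + k^3 - 6*k^2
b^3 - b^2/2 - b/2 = b*(b - 1)*(b + 1/2)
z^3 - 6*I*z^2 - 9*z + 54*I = (z - 3)*(z + 3)*(z - 6*I)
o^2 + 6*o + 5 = (o + 1)*(o + 5)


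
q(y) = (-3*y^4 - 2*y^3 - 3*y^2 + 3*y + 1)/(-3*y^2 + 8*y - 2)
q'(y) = (6*y - 8)*(-3*y^4 - 2*y^3 - 3*y^2 + 3*y + 1)/(-3*y^2 + 8*y - 2)^2 + (-12*y^3 - 6*y^2 - 6*y + 3)/(-3*y^2 + 8*y - 2) = (18*y^5 - 66*y^4 - 8*y^3 - 3*y^2 + 18*y - 14)/(9*y^4 - 48*y^3 + 76*y^2 - 32*y + 4)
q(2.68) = 97.65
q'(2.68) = -238.16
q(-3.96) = 8.32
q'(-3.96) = -5.12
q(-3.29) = 5.29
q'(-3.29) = -3.92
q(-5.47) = 18.18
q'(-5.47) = -7.96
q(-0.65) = 0.26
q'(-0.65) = -0.54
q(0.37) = 2.81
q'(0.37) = -30.72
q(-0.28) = 0.01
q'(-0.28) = -0.98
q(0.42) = 1.79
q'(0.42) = -13.59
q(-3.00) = 4.23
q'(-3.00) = -3.42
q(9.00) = 123.45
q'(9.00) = 20.85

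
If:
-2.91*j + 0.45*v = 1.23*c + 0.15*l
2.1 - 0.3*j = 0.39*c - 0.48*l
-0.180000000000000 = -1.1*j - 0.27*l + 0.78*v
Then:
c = -1.67763122858715*v - 3.08284664406298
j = 0.904851507997089*v + 1.60595033106705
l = -0.79754318072888*v - 5.87609394138427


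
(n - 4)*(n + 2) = n^2 - 2*n - 8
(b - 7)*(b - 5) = b^2 - 12*b + 35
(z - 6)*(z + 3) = z^2 - 3*z - 18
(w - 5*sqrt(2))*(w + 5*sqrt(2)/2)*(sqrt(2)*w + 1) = sqrt(2)*w^3 - 4*w^2 - 55*sqrt(2)*w/2 - 25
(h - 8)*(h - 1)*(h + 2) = h^3 - 7*h^2 - 10*h + 16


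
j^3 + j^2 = j^2*(j + 1)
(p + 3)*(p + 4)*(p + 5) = p^3 + 12*p^2 + 47*p + 60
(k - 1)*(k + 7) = k^2 + 6*k - 7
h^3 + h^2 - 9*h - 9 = (h - 3)*(h + 1)*(h + 3)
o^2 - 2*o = o*(o - 2)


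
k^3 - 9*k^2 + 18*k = k*(k - 6)*(k - 3)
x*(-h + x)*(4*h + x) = -4*h^2*x + 3*h*x^2 + x^3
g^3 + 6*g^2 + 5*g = g*(g + 1)*(g + 5)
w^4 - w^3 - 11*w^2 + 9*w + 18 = (w - 3)*(w - 2)*(w + 1)*(w + 3)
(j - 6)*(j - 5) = j^2 - 11*j + 30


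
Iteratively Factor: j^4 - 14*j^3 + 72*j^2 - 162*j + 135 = (j - 3)*(j^3 - 11*j^2 + 39*j - 45) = (j - 5)*(j - 3)*(j^2 - 6*j + 9) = (j - 5)*(j - 3)^2*(j - 3)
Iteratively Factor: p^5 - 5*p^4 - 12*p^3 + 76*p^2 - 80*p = (p - 2)*(p^4 - 3*p^3 - 18*p^2 + 40*p) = p*(p - 2)*(p^3 - 3*p^2 - 18*p + 40) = p*(p - 5)*(p - 2)*(p^2 + 2*p - 8) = p*(p - 5)*(p - 2)*(p + 4)*(p - 2)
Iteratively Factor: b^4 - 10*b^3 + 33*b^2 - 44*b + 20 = (b - 5)*(b^3 - 5*b^2 + 8*b - 4) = (b - 5)*(b - 2)*(b^2 - 3*b + 2) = (b - 5)*(b - 2)*(b - 1)*(b - 2)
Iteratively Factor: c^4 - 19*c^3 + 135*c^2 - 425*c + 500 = (c - 5)*(c^3 - 14*c^2 + 65*c - 100) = (c - 5)^2*(c^2 - 9*c + 20) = (c - 5)^2*(c - 4)*(c - 5)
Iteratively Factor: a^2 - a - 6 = (a - 3)*(a + 2)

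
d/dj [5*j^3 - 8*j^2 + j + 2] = 15*j^2 - 16*j + 1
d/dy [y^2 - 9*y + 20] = 2*y - 9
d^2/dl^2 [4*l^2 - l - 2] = 8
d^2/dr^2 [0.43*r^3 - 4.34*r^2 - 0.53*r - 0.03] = 2.58*r - 8.68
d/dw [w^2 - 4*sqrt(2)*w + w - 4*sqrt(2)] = 2*w - 4*sqrt(2) + 1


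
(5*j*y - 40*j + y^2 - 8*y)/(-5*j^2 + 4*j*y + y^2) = (y - 8)/(-j + y)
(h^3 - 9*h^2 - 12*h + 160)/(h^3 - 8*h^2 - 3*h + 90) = (h^2 - 4*h - 32)/(h^2 - 3*h - 18)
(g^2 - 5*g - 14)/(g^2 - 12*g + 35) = (g + 2)/(g - 5)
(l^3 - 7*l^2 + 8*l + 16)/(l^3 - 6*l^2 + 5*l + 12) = (l - 4)/(l - 3)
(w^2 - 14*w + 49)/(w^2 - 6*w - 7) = (w - 7)/(w + 1)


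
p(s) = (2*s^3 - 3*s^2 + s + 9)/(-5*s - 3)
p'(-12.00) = 10.45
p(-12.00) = -68.26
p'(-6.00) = 5.69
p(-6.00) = -19.89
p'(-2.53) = 3.23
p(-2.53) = -4.68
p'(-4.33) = 4.40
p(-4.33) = -11.47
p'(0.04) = 4.17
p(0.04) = -2.82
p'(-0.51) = 171.32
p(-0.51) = -16.54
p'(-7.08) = 6.54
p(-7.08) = -26.49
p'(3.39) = -1.79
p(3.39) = -2.80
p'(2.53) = -1.04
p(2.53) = -1.58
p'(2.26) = -0.80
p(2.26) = -1.33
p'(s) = (6*s^2 - 6*s + 1)/(-5*s - 3) + 5*(2*s^3 - 3*s^2 + s + 9)/(-5*s - 3)^2 = (-20*s^3 - 3*s^2 + 18*s + 42)/(25*s^2 + 30*s + 9)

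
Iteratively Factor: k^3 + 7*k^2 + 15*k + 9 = (k + 3)*(k^2 + 4*k + 3) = (k + 3)^2*(k + 1)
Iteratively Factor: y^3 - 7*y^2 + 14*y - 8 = (y - 1)*(y^2 - 6*y + 8) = (y - 2)*(y - 1)*(y - 4)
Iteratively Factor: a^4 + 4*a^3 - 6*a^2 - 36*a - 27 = (a - 3)*(a^3 + 7*a^2 + 15*a + 9) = (a - 3)*(a + 3)*(a^2 + 4*a + 3) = (a - 3)*(a + 3)^2*(a + 1)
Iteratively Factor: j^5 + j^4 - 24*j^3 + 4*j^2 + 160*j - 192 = (j + 4)*(j^4 - 3*j^3 - 12*j^2 + 52*j - 48) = (j - 2)*(j + 4)*(j^3 - j^2 - 14*j + 24) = (j - 3)*(j - 2)*(j + 4)*(j^2 + 2*j - 8) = (j - 3)*(j - 2)*(j + 4)^2*(j - 2)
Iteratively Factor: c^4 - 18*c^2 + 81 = (c - 3)*(c^3 + 3*c^2 - 9*c - 27) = (c - 3)*(c + 3)*(c^2 - 9) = (c - 3)^2*(c + 3)*(c + 3)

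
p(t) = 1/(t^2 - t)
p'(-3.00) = 0.05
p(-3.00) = 0.08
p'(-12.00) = 0.00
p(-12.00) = 0.01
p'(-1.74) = 0.20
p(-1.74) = 0.21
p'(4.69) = -0.03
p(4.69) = 0.06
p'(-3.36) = 0.04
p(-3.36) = 0.07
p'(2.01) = -0.73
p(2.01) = 0.49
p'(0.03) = 1110.05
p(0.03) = -34.36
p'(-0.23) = 18.24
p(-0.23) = 3.53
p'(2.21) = -0.48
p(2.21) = 0.37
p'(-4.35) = 0.02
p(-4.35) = 0.04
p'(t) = (1 - 2*t)/(t^2 - t)^2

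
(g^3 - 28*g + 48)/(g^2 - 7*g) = (g^3 - 28*g + 48)/(g*(g - 7))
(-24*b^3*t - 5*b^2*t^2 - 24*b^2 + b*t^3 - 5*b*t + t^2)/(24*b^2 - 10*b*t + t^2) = (-24*b^3*t - 5*b^2*t^2 - 24*b^2 + b*t^3 - 5*b*t + t^2)/(24*b^2 - 10*b*t + t^2)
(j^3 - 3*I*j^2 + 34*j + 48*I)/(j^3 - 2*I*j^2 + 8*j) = (j^2 - 5*I*j + 24)/(j*(j - 4*I))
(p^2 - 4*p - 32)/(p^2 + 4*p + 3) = (p^2 - 4*p - 32)/(p^2 + 4*p + 3)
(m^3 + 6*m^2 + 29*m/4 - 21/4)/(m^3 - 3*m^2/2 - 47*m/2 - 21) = (2*m^2 + 5*m - 3)/(2*(m^2 - 5*m - 6))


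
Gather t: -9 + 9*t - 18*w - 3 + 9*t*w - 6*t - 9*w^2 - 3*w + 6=t*(9*w + 3) - 9*w^2 - 21*w - 6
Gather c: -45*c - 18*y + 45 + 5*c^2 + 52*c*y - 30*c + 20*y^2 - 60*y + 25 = 5*c^2 + c*(52*y - 75) + 20*y^2 - 78*y + 70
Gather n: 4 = 4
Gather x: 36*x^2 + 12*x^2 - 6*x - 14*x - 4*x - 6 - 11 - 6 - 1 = 48*x^2 - 24*x - 24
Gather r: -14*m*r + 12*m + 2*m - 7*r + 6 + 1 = 14*m + r*(-14*m - 7) + 7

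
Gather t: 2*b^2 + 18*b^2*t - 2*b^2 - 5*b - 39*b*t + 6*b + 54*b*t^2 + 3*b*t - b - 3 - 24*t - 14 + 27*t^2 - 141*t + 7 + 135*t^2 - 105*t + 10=t^2*(54*b + 162) + t*(18*b^2 - 36*b - 270)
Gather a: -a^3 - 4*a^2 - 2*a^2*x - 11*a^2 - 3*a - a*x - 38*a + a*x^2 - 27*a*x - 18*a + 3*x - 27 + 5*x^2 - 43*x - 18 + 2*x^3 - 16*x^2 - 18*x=-a^3 + a^2*(-2*x - 15) + a*(x^2 - 28*x - 59) + 2*x^3 - 11*x^2 - 58*x - 45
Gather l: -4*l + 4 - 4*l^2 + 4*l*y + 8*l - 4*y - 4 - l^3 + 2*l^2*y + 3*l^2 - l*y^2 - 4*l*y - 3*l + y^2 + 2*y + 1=-l^3 + l^2*(2*y - 1) + l*(1 - y^2) + y^2 - 2*y + 1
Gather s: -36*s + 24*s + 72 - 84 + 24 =12 - 12*s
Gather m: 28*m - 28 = 28*m - 28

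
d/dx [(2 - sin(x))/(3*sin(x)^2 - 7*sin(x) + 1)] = (3*sin(x)^2 - 12*sin(x) + 13)*cos(x)/(3*sin(x)^2 - 7*sin(x) + 1)^2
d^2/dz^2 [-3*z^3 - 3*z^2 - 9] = -18*z - 6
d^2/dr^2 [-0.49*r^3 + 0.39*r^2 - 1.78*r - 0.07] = 0.78 - 2.94*r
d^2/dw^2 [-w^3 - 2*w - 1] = -6*w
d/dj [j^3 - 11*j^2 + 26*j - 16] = 3*j^2 - 22*j + 26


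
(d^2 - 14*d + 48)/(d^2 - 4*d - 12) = (d - 8)/(d + 2)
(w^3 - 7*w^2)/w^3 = (w - 7)/w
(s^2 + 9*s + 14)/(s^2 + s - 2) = (s + 7)/(s - 1)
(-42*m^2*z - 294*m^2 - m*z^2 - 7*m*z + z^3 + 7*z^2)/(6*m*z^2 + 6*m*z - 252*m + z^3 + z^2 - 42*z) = (-7*m + z)/(z - 6)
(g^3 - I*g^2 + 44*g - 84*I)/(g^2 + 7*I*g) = g - 8*I - 12/g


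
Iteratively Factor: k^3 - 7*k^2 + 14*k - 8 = (k - 2)*(k^2 - 5*k + 4) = (k - 2)*(k - 1)*(k - 4)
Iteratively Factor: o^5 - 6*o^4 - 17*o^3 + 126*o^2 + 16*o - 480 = (o - 4)*(o^4 - 2*o^3 - 25*o^2 + 26*o + 120) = (o - 4)*(o + 4)*(o^3 - 6*o^2 - o + 30) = (o - 4)*(o - 3)*(o + 4)*(o^2 - 3*o - 10) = (o - 4)*(o - 3)*(o + 2)*(o + 4)*(o - 5)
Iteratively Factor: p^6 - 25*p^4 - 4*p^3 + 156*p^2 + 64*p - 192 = (p - 4)*(p^5 + 4*p^4 - 9*p^3 - 40*p^2 - 4*p + 48) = (p - 4)*(p + 2)*(p^4 + 2*p^3 - 13*p^2 - 14*p + 24) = (p - 4)*(p - 3)*(p + 2)*(p^3 + 5*p^2 + 2*p - 8) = (p - 4)*(p - 3)*(p + 2)*(p + 4)*(p^2 + p - 2) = (p - 4)*(p - 3)*(p + 2)^2*(p + 4)*(p - 1)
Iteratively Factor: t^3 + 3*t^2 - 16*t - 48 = (t + 3)*(t^2 - 16) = (t - 4)*(t + 3)*(t + 4)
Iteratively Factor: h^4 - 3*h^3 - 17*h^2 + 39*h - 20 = (h + 4)*(h^3 - 7*h^2 + 11*h - 5) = (h - 1)*(h + 4)*(h^2 - 6*h + 5) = (h - 1)^2*(h + 4)*(h - 5)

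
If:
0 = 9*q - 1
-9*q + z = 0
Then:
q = 1/9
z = 1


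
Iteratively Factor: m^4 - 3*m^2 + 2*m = (m)*(m^3 - 3*m + 2) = m*(m - 1)*(m^2 + m - 2) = m*(m - 1)*(m + 2)*(m - 1)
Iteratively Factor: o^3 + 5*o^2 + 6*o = (o + 2)*(o^2 + 3*o) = o*(o + 2)*(o + 3)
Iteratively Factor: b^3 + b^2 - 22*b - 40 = (b + 4)*(b^2 - 3*b - 10) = (b + 2)*(b + 4)*(b - 5)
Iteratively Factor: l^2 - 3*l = (l - 3)*(l)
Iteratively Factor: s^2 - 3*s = (s)*(s - 3)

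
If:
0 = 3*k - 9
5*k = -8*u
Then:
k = 3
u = -15/8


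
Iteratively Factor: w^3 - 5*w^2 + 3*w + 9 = (w - 3)*(w^2 - 2*w - 3) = (w - 3)^2*(w + 1)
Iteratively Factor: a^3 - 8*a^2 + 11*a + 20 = (a - 5)*(a^2 - 3*a - 4) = (a - 5)*(a + 1)*(a - 4)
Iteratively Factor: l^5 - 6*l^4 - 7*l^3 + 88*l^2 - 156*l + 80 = (l + 4)*(l^4 - 10*l^3 + 33*l^2 - 44*l + 20) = (l - 5)*(l + 4)*(l^3 - 5*l^2 + 8*l - 4) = (l - 5)*(l - 2)*(l + 4)*(l^2 - 3*l + 2) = (l - 5)*(l - 2)*(l - 1)*(l + 4)*(l - 2)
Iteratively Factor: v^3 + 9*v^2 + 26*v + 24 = (v + 2)*(v^2 + 7*v + 12) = (v + 2)*(v + 3)*(v + 4)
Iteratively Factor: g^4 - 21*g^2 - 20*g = (g + 1)*(g^3 - g^2 - 20*g) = (g - 5)*(g + 1)*(g^2 + 4*g) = (g - 5)*(g + 1)*(g + 4)*(g)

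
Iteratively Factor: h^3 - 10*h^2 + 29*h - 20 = (h - 4)*(h^2 - 6*h + 5) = (h - 4)*(h - 1)*(h - 5)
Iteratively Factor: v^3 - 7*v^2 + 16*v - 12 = (v - 2)*(v^2 - 5*v + 6) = (v - 2)^2*(v - 3)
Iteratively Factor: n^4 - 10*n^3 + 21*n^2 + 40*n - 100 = (n - 5)*(n^3 - 5*n^2 - 4*n + 20) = (n - 5)*(n + 2)*(n^2 - 7*n + 10) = (n - 5)*(n - 2)*(n + 2)*(n - 5)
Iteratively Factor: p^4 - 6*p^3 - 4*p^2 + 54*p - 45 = (p + 3)*(p^3 - 9*p^2 + 23*p - 15) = (p - 5)*(p + 3)*(p^2 - 4*p + 3) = (p - 5)*(p - 3)*(p + 3)*(p - 1)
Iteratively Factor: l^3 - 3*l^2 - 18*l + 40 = (l + 4)*(l^2 - 7*l + 10) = (l - 2)*(l + 4)*(l - 5)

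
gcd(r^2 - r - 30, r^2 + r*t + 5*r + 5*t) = r + 5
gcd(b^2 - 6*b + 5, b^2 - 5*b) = b - 5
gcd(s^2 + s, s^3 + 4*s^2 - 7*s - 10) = s + 1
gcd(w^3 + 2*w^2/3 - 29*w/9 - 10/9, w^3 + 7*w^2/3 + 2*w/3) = w^2 + 7*w/3 + 2/3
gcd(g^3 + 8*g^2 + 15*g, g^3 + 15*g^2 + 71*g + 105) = g^2 + 8*g + 15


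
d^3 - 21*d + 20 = (d - 4)*(d - 1)*(d + 5)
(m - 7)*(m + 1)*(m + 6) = m^3 - 43*m - 42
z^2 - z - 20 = (z - 5)*(z + 4)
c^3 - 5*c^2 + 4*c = c*(c - 4)*(c - 1)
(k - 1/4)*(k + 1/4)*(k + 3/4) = k^3 + 3*k^2/4 - k/16 - 3/64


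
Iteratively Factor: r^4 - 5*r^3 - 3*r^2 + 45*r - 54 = (r - 2)*(r^3 - 3*r^2 - 9*r + 27) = (r - 3)*(r - 2)*(r^2 - 9) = (r - 3)*(r - 2)*(r + 3)*(r - 3)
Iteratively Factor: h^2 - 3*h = (h - 3)*(h)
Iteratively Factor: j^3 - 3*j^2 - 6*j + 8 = (j - 4)*(j^2 + j - 2) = (j - 4)*(j + 2)*(j - 1)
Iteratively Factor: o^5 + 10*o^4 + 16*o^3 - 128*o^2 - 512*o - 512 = (o + 4)*(o^4 + 6*o^3 - 8*o^2 - 96*o - 128) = (o - 4)*(o + 4)*(o^3 + 10*o^2 + 32*o + 32) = (o - 4)*(o + 2)*(o + 4)*(o^2 + 8*o + 16) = (o - 4)*(o + 2)*(o + 4)^2*(o + 4)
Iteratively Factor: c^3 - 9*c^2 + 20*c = (c)*(c^2 - 9*c + 20) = c*(c - 5)*(c - 4)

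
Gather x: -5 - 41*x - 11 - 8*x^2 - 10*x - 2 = -8*x^2 - 51*x - 18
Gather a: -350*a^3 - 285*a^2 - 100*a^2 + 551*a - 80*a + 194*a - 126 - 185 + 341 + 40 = -350*a^3 - 385*a^2 + 665*a + 70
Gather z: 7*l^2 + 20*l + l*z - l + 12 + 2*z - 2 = 7*l^2 + 19*l + z*(l + 2) + 10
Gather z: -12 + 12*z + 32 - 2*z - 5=10*z + 15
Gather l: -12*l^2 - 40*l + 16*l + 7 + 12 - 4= -12*l^2 - 24*l + 15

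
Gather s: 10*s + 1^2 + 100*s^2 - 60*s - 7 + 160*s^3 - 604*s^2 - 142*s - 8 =160*s^3 - 504*s^2 - 192*s - 14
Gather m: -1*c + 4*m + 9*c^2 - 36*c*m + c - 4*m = 9*c^2 - 36*c*m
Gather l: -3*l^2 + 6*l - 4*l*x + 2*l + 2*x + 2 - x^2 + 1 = -3*l^2 + l*(8 - 4*x) - x^2 + 2*x + 3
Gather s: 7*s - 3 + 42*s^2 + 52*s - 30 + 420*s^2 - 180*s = 462*s^2 - 121*s - 33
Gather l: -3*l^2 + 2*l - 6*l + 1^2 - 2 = -3*l^2 - 4*l - 1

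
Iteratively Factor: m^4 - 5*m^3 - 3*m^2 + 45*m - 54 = (m - 2)*(m^3 - 3*m^2 - 9*m + 27) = (m - 3)*(m - 2)*(m^2 - 9) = (m - 3)^2*(m - 2)*(m + 3)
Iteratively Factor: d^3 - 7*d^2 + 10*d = (d - 2)*(d^2 - 5*d) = d*(d - 2)*(d - 5)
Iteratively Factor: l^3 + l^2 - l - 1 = (l + 1)*(l^2 - 1) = (l + 1)^2*(l - 1)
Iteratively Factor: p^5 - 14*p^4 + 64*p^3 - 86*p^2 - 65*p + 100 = (p - 5)*(p^4 - 9*p^3 + 19*p^2 + 9*p - 20) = (p - 5)*(p - 1)*(p^3 - 8*p^2 + 11*p + 20) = (p - 5)*(p - 4)*(p - 1)*(p^2 - 4*p - 5) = (p - 5)*(p - 4)*(p - 1)*(p + 1)*(p - 5)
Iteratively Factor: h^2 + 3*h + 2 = (h + 2)*(h + 1)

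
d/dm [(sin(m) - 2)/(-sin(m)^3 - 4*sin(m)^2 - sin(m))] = 2*(sin(m)^3 - sin(m)^2 - 8*sin(m) - 1)*cos(m)/((sin(m)^2 + 4*sin(m) + 1)^2*sin(m)^2)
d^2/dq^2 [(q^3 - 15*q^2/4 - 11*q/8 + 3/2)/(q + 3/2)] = 2*(8*q^3 + 36*q^2 + 54*q - 39)/(8*q^3 + 36*q^2 + 54*q + 27)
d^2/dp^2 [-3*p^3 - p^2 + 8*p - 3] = -18*p - 2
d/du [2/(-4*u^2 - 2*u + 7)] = 4*(4*u + 1)/(4*u^2 + 2*u - 7)^2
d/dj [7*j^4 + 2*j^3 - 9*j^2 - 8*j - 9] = 28*j^3 + 6*j^2 - 18*j - 8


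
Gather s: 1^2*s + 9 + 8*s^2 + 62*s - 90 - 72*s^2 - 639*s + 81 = -64*s^2 - 576*s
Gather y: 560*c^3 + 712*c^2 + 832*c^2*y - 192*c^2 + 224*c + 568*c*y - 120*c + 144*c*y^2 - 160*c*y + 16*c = 560*c^3 + 520*c^2 + 144*c*y^2 + 120*c + y*(832*c^2 + 408*c)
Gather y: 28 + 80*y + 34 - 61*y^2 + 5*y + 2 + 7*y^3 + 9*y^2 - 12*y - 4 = 7*y^3 - 52*y^2 + 73*y + 60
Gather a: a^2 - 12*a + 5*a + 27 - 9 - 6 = a^2 - 7*a + 12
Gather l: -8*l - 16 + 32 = 16 - 8*l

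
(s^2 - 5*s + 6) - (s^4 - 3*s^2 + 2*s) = -s^4 + 4*s^2 - 7*s + 6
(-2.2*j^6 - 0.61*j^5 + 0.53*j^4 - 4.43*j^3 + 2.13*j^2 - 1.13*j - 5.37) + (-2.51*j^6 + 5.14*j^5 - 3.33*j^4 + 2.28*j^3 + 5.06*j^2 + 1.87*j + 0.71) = -4.71*j^6 + 4.53*j^5 - 2.8*j^4 - 2.15*j^3 + 7.19*j^2 + 0.74*j - 4.66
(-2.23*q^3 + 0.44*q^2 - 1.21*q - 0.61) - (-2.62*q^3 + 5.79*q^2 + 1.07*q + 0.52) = 0.39*q^3 - 5.35*q^2 - 2.28*q - 1.13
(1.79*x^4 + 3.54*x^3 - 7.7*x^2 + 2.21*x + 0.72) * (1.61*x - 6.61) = 2.8819*x^5 - 6.1325*x^4 - 35.7964*x^3 + 54.4551*x^2 - 13.4489*x - 4.7592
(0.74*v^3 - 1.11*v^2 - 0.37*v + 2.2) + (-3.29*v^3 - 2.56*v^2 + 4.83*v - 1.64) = -2.55*v^3 - 3.67*v^2 + 4.46*v + 0.56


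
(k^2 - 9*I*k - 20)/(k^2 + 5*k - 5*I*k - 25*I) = (k - 4*I)/(k + 5)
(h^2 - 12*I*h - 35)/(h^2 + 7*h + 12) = (h^2 - 12*I*h - 35)/(h^2 + 7*h + 12)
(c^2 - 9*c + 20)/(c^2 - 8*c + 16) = (c - 5)/(c - 4)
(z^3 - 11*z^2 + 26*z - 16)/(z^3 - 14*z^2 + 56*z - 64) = (z - 1)/(z - 4)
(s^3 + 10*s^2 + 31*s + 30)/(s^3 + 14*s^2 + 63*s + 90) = (s + 2)/(s + 6)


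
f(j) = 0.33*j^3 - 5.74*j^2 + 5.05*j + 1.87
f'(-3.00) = 48.40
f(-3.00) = -73.85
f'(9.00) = -18.08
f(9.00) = -177.05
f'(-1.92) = 30.74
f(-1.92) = -31.32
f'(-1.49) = 24.35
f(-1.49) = -19.49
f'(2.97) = -20.31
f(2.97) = -25.12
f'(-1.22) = 20.53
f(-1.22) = -13.43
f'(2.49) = -17.40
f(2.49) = -16.05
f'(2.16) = -15.13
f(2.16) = -10.68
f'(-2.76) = 44.28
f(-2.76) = -62.73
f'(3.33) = -22.20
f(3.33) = -32.78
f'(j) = 0.99*j^2 - 11.48*j + 5.05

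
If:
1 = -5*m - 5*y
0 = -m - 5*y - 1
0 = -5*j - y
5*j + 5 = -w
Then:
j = 1/25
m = 0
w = -26/5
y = -1/5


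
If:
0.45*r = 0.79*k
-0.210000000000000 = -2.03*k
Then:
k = 0.10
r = 0.18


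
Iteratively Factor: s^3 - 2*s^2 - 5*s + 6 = (s - 3)*(s^2 + s - 2) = (s - 3)*(s + 2)*(s - 1)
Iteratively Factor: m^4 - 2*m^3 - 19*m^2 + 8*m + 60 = (m + 2)*(m^3 - 4*m^2 - 11*m + 30) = (m - 2)*(m + 2)*(m^2 - 2*m - 15) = (m - 5)*(m - 2)*(m + 2)*(m + 3)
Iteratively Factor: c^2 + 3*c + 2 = (c + 1)*(c + 2)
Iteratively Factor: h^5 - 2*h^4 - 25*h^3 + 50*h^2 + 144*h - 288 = (h + 3)*(h^4 - 5*h^3 - 10*h^2 + 80*h - 96) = (h + 3)*(h + 4)*(h^3 - 9*h^2 + 26*h - 24) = (h - 4)*(h + 3)*(h + 4)*(h^2 - 5*h + 6) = (h - 4)*(h - 3)*(h + 3)*(h + 4)*(h - 2)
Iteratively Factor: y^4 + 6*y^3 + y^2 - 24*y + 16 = (y + 4)*(y^3 + 2*y^2 - 7*y + 4) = (y - 1)*(y + 4)*(y^2 + 3*y - 4) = (y - 1)*(y + 4)^2*(y - 1)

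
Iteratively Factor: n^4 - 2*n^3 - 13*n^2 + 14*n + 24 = (n + 3)*(n^3 - 5*n^2 + 2*n + 8) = (n + 1)*(n + 3)*(n^2 - 6*n + 8) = (n - 4)*(n + 1)*(n + 3)*(n - 2)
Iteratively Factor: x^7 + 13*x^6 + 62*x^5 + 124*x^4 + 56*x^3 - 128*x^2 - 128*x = (x + 2)*(x^6 + 11*x^5 + 40*x^4 + 44*x^3 - 32*x^2 - 64*x) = (x + 2)^2*(x^5 + 9*x^4 + 22*x^3 - 32*x) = (x + 2)^2*(x + 4)*(x^4 + 5*x^3 + 2*x^2 - 8*x) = (x + 2)^3*(x + 4)*(x^3 + 3*x^2 - 4*x) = (x + 2)^3*(x + 4)^2*(x^2 - x) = (x - 1)*(x + 2)^3*(x + 4)^2*(x)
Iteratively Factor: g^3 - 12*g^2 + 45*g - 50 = (g - 5)*(g^2 - 7*g + 10) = (g - 5)*(g - 2)*(g - 5)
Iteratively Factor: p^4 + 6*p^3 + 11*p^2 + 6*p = (p + 3)*(p^3 + 3*p^2 + 2*p) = p*(p + 3)*(p^2 + 3*p + 2) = p*(p + 2)*(p + 3)*(p + 1)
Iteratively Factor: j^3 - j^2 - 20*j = (j - 5)*(j^2 + 4*j) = (j - 5)*(j + 4)*(j)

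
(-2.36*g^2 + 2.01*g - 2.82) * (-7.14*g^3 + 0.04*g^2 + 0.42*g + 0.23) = 16.8504*g^5 - 14.4458*g^4 + 19.224*g^3 + 0.1886*g^2 - 0.7221*g - 0.6486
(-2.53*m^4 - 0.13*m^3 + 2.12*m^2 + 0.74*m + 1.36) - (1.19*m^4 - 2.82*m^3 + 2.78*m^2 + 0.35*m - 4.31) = -3.72*m^4 + 2.69*m^3 - 0.66*m^2 + 0.39*m + 5.67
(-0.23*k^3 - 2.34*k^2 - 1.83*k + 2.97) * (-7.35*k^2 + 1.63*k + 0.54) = 1.6905*k^5 + 16.8241*k^4 + 9.5121*k^3 - 26.076*k^2 + 3.8529*k + 1.6038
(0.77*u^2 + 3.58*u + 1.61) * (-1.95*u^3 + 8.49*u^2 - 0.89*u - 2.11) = -1.5015*u^5 - 0.4437*u^4 + 26.5694*u^3 + 8.858*u^2 - 8.9867*u - 3.3971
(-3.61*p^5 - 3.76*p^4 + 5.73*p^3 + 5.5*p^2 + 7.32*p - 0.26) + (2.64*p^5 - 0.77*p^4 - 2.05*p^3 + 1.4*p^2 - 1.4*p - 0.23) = -0.97*p^5 - 4.53*p^4 + 3.68*p^3 + 6.9*p^2 + 5.92*p - 0.49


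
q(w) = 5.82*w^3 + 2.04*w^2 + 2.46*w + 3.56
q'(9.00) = 1453.44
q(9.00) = 4433.72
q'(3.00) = 171.84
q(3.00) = 186.44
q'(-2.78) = 126.06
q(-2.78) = -112.56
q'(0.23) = 4.32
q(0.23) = 4.30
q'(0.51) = 9.08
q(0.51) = 6.12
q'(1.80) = 66.37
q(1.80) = 48.54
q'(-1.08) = 18.42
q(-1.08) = -4.05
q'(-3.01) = 148.37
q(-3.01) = -144.08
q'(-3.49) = 200.89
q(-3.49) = -227.58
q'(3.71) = 257.92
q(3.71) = 337.96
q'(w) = 17.46*w^2 + 4.08*w + 2.46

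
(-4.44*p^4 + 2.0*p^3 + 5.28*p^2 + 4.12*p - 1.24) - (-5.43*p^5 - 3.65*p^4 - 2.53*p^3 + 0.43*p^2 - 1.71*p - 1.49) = 5.43*p^5 - 0.79*p^4 + 4.53*p^3 + 4.85*p^2 + 5.83*p + 0.25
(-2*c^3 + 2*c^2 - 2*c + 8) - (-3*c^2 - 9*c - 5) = -2*c^3 + 5*c^2 + 7*c + 13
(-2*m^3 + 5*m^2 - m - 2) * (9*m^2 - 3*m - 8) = -18*m^5 + 51*m^4 - 8*m^3 - 55*m^2 + 14*m + 16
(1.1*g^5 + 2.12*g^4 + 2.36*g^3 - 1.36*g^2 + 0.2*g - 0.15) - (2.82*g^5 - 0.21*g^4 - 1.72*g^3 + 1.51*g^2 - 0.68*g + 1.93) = -1.72*g^5 + 2.33*g^4 + 4.08*g^3 - 2.87*g^2 + 0.88*g - 2.08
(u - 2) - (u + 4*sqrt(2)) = -4*sqrt(2) - 2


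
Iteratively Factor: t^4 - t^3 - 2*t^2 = (t + 1)*(t^3 - 2*t^2) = t*(t + 1)*(t^2 - 2*t) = t*(t - 2)*(t + 1)*(t)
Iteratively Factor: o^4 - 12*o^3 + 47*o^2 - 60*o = (o)*(o^3 - 12*o^2 + 47*o - 60) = o*(o - 3)*(o^2 - 9*o + 20) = o*(o - 5)*(o - 3)*(o - 4)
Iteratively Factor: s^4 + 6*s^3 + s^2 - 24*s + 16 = (s - 1)*(s^3 + 7*s^2 + 8*s - 16) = (s - 1)*(s + 4)*(s^2 + 3*s - 4) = (s - 1)^2*(s + 4)*(s + 4)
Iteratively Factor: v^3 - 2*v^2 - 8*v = (v - 4)*(v^2 + 2*v) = (v - 4)*(v + 2)*(v)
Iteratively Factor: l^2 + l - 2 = (l - 1)*(l + 2)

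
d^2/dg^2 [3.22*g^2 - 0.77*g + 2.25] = 6.44000000000000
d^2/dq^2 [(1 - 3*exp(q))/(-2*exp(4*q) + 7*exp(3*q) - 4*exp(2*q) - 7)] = (108*exp(8*q) - 526*exp(7*q) + 958*exp(6*q) - 789*exp(5*q) - 568*exp(4*q) + 2071*exp(3*q) - 945*exp(2*q) + 112*exp(q) + 147)*exp(q)/(8*exp(12*q) - 84*exp(11*q) + 342*exp(10*q) - 679*exp(9*q) + 768*exp(8*q) - 924*exp(7*q) + 1429*exp(6*q) - 1176*exp(5*q) + 630*exp(4*q) - 1029*exp(3*q) + 588*exp(2*q) + 343)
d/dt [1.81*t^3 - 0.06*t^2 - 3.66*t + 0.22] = 5.43*t^2 - 0.12*t - 3.66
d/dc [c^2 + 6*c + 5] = 2*c + 6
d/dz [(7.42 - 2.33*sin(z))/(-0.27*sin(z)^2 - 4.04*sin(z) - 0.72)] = (-0.6291*sin(z)^2 + 4.0068*sin(z) + 31.6544)*cos(z)/(0.0729*sin(z)^4 + 2.1816*sin(z)^3 + 16.7104*sin(z)^2 + 5.8176*sin(z) + 0.5184)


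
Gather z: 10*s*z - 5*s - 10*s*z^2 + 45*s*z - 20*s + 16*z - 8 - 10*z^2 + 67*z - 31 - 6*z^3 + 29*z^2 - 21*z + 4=-25*s - 6*z^3 + z^2*(19 - 10*s) + z*(55*s + 62) - 35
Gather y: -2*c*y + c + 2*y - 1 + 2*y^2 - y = c + 2*y^2 + y*(1 - 2*c) - 1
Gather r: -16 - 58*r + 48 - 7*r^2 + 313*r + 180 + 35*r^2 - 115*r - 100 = 28*r^2 + 140*r + 112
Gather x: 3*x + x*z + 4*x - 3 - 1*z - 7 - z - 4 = x*(z + 7) - 2*z - 14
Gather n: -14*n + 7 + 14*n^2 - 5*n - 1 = 14*n^2 - 19*n + 6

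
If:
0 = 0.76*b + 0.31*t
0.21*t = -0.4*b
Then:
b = 0.00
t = 0.00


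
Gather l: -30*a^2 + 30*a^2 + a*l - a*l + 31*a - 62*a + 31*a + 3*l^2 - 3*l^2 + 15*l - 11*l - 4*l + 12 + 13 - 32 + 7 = 0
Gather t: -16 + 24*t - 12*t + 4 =12*t - 12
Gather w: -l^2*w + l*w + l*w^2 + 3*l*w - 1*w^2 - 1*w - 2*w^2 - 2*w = w^2*(l - 3) + w*(-l^2 + 4*l - 3)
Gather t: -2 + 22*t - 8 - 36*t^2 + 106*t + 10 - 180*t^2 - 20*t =-216*t^2 + 108*t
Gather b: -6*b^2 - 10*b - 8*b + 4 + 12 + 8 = -6*b^2 - 18*b + 24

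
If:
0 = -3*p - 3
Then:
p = -1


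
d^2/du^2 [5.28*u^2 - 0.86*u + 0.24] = 10.5600000000000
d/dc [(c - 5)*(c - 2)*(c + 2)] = 3*c^2 - 10*c - 4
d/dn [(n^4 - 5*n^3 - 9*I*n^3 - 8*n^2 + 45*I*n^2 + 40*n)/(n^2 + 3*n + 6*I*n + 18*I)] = (2*n^5 + n^4*(4 + 9*I) + n^3*(78 - 42*I) + n^2*(152 - 183*I) + n*(-1620 - 288*I) + 720*I)/(n^4 + n^3*(6 + 12*I) + n^2*(-27 + 72*I) + n*(-216 + 108*I) - 324)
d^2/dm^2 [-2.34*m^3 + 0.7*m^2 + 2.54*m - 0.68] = 1.4 - 14.04*m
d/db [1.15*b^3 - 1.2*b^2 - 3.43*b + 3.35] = 3.45*b^2 - 2.4*b - 3.43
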